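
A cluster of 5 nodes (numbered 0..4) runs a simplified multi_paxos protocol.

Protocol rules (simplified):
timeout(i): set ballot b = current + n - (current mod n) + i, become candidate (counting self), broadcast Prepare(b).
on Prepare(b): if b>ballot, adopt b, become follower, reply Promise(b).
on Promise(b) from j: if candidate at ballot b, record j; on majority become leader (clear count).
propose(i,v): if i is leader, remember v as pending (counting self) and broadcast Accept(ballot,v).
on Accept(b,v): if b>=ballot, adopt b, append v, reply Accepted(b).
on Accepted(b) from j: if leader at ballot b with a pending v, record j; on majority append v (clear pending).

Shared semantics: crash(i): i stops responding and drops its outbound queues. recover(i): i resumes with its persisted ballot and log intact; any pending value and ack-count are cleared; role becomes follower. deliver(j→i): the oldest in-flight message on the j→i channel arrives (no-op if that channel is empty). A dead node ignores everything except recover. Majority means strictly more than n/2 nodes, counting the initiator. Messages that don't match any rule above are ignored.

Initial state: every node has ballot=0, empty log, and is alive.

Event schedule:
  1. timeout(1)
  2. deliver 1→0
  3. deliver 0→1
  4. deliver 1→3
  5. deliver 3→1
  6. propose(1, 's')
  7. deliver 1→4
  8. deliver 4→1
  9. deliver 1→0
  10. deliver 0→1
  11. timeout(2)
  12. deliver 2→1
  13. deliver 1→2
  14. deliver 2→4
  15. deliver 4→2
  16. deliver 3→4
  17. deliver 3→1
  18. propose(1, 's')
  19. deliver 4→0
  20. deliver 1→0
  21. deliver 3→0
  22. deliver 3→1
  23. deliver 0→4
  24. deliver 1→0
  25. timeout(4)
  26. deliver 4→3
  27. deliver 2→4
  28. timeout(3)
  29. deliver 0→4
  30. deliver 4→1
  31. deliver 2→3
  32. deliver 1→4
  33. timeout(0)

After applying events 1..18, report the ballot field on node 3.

6

step 1 timeout(1): 1={cand,b=6,log=-}
step 2 deliver 1→0: 0={foll,b=6,log=-}
step 3 deliver 0→1: —
step 4 deliver 1→3: 3={foll,b=6,log=-}
step 5 deliver 3→1: 1={lead,b=6,log=-}
step 6 propose(1,'s'): —
step 7 deliver 1→4: 4={foll,b=6,log=-}
step 8 deliver 4→1: —
step 9 deliver 1→0: 0={foll,b=6,log=s}
step 10 deliver 0→1: —
step 11 timeout(2): 2={cand,b=7,log=-}
step 12 deliver 2→1: 1={foll,b=7,log=-}
step 13 deliver 1→2: —
step 14 deliver 2→4: 4={foll,b=7,log=-}
step 15 deliver 4→2: —
step 16 deliver 3→4: —
step 17 deliver 3→1: —
step 18 propose(1,'s'): —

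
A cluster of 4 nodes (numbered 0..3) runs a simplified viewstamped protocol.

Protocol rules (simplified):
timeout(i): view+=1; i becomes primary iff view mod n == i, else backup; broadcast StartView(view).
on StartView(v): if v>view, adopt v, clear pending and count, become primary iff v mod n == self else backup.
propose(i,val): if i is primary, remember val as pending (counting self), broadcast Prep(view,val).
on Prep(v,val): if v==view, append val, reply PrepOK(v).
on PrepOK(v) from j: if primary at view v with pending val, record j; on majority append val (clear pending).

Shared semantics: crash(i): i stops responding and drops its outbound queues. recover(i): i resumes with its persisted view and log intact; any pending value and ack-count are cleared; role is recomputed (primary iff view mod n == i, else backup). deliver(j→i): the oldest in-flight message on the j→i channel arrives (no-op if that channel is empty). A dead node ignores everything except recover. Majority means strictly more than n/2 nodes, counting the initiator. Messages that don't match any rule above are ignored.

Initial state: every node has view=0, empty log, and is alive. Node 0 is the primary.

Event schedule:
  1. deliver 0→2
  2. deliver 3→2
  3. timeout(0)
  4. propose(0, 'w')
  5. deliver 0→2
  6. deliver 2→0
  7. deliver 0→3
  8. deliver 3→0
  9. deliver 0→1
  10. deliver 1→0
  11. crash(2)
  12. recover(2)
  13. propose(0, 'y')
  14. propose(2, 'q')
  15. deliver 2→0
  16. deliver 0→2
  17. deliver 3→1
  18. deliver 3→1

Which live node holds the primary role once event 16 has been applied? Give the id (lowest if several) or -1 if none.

[1] deliver 0→2 → ∅
[2] deliver 3→2 → ∅
[3] timeout(0) → N0(back v1 [-])
[4] propose(0,'w') → ∅
[5] deliver 0→2 → N2(back v1 [-])
[6] deliver 2→0 → ∅
[7] deliver 0→3 → N3(back v1 [-])
[8] deliver 3→0 → ∅
[9] deliver 0→1 → N1(prim v1 [-])
[10] deliver 1→0 → ∅
[11] crash(2) → N2(✗back v1 [-])
[12] recover(2) → N2(back v1 [-])
[13] propose(0,'y') → ∅
[14] propose(2,'q') → ∅
[15] deliver 2→0 → ∅
[16] deliver 0→2 → ∅

1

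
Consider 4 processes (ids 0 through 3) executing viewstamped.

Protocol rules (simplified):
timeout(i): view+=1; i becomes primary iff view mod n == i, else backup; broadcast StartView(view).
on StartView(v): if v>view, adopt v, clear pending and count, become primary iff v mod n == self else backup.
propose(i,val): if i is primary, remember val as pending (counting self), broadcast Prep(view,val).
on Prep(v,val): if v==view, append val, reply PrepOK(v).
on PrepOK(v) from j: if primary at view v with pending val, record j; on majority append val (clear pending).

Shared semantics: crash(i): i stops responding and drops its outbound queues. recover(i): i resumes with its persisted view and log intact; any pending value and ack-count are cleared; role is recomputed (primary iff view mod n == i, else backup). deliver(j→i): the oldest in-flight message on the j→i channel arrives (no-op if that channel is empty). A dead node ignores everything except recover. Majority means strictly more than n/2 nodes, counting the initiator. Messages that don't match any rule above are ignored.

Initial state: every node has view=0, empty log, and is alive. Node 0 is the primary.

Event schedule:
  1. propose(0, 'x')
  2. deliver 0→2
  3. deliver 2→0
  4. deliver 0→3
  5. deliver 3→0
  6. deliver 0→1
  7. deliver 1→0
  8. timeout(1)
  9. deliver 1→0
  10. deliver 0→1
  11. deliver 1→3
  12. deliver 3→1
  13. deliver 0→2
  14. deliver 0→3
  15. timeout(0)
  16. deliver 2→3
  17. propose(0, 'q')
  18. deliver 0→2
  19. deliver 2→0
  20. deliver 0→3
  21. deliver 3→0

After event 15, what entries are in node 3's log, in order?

1. propose(0,'x'):  nop
2. deliver 0→2:  <2:back v0 x>
3. deliver 2→0:  nop
4. deliver 0→3:  <3:back v0 x>
5. deliver 3→0:  <0:prim v0 x>
6. deliver 0→1:  <1:back v0 x>
7. deliver 1→0:  nop
8. timeout(1):  <1:prim v1 x>
9. deliver 1→0:  <0:back v1 x>
10. deliver 0→1:  nop
11. deliver 1→3:  <3:back v1 x>
12. deliver 3→1:  nop
13. deliver 0→2:  nop
14. deliver 0→3:  nop
15. timeout(0):  <0:back v2 x>

x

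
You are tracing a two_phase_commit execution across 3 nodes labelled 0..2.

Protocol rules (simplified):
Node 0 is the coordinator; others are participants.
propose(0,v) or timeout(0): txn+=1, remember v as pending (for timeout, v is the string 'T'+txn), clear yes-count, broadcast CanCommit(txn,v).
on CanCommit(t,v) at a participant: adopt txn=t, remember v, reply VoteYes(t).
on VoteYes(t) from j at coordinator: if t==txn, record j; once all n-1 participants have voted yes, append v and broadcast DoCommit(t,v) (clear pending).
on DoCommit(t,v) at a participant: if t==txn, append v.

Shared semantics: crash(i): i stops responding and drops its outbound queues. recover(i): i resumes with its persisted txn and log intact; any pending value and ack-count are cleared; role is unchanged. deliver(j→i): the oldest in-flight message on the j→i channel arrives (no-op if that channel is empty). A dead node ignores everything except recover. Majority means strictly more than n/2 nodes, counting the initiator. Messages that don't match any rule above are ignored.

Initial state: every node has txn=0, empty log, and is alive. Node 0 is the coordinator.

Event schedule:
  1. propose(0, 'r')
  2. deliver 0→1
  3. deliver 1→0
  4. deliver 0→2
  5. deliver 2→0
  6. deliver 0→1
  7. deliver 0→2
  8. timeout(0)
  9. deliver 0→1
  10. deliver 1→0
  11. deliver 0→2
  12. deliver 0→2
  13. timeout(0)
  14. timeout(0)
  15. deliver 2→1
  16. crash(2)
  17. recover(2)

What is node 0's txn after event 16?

4

[1] propose(0,'r') → N0(coor t1 [-])
[2] deliver 0→1 → N1(part t1 [-])
[3] deliver 1→0 → ∅
[4] deliver 0→2 → N2(part t1 [-])
[5] deliver 2→0 → N0(coor t1 [r])
[6] deliver 0→1 → N1(part t1 [r])
[7] deliver 0→2 → N2(part t1 [r])
[8] timeout(0) → N0(coor t2 [r])
[9] deliver 0→1 → N1(part t2 [r])
[10] deliver 1→0 → ∅
[11] deliver 0→2 → N2(part t2 [r])
[12] deliver 0→2 → ∅
[13] timeout(0) → N0(coor t3 [r])
[14] timeout(0) → N0(coor t4 [r])
[15] deliver 2→1 → ∅
[16] crash(2) → N2(✗part t2 [r])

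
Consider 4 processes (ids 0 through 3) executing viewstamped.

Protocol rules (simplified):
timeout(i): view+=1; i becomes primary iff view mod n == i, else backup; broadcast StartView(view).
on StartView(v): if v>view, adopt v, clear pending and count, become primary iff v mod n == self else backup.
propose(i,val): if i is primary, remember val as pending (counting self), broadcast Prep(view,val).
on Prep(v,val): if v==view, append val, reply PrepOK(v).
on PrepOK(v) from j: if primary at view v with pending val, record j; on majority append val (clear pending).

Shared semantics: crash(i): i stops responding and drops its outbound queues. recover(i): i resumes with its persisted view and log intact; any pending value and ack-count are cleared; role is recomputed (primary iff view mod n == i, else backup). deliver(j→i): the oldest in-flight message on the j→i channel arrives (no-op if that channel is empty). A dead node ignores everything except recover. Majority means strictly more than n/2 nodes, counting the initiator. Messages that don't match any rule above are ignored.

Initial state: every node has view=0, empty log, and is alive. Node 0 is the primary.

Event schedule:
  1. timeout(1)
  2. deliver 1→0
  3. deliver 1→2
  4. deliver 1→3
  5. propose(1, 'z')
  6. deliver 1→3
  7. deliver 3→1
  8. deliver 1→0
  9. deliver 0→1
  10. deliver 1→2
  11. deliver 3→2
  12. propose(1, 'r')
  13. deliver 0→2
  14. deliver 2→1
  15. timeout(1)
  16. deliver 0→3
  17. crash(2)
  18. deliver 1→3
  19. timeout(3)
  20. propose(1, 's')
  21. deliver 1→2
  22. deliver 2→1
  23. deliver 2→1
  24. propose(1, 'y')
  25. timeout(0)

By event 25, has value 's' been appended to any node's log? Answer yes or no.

no

e1 timeout(1): 1[prim,v=1,-]
e2 deliver 1→0: 0[back,v=1,-]
e3 deliver 1→2: 2[back,v=1,-]
e4 deliver 1→3: 3[back,v=1,-]
e5 propose(1,'z'): ·
e6 deliver 1→3: 3[back,v=1,z]
e7 deliver 3→1: ·
e8 deliver 1→0: 0[back,v=1,z]
e9 deliver 0→1: 1[prim,v=1,z]
e10 deliver 1→2: 2[back,v=1,z]
e11 deliver 3→2: ·
e12 propose(1,'r'): ·
e13 deliver 0→2: ·
e14 deliver 2→1: ·
e15 timeout(1): 1[back,v=2,z]
e16 deliver 0→3: ·
e17 crash(2): 2[✗back,v=1,z]
e18 deliver 1→3: 3[back,v=1,z,r]
e19 timeout(3): 3[back,v=2,z,r]
e20 propose(1,'s'): ·
e21 deliver 1→2: ·
e22 deliver 2→1: ·
e23 deliver 2→1: ·
e24 propose(1,'y'): ·
e25 timeout(0): 0[back,v=2,z]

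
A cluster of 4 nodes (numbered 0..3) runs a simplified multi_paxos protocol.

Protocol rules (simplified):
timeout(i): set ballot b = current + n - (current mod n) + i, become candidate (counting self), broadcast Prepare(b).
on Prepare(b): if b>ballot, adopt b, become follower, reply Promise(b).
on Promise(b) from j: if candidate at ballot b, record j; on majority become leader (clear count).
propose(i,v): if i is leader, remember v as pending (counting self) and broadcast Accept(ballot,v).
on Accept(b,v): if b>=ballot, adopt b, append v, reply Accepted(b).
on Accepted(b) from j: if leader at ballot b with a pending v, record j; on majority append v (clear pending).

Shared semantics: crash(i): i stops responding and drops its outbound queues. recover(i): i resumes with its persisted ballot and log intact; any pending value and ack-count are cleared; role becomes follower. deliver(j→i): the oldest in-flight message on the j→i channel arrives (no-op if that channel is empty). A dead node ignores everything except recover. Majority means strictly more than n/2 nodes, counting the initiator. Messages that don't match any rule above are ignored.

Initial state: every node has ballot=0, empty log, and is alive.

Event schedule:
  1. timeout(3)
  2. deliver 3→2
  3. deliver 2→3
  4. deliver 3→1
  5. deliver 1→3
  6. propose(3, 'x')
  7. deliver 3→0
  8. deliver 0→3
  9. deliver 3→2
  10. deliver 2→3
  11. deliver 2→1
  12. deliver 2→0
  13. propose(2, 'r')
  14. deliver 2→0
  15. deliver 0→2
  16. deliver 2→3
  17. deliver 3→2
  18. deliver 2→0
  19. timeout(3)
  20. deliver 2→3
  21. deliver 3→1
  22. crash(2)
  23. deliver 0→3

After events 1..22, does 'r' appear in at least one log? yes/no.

e1 timeout(3): 3[cand,b=7,-]
e2 deliver 3→2: 2[foll,b=7,-]
e3 deliver 2→3: ·
e4 deliver 3→1: 1[foll,b=7,-]
e5 deliver 1→3: 3[lead,b=7,-]
e6 propose(3,'x'): ·
e7 deliver 3→0: 0[foll,b=7,-]
e8 deliver 0→3: ·
e9 deliver 3→2: 2[foll,b=7,x]
e10 deliver 2→3: ·
e11 deliver 2→1: ·
e12 deliver 2→0: ·
e13 propose(2,'r'): ·
e14 deliver 2→0: ·
e15 deliver 0→2: ·
e16 deliver 2→3: ·
e17 deliver 3→2: ·
e18 deliver 2→0: ·
e19 timeout(3): 3[cand,b=11,-]
e20 deliver 2→3: ·
e21 deliver 3→1: 1[foll,b=7,x]
e22 crash(2): 2[✗foll,b=7,x]

no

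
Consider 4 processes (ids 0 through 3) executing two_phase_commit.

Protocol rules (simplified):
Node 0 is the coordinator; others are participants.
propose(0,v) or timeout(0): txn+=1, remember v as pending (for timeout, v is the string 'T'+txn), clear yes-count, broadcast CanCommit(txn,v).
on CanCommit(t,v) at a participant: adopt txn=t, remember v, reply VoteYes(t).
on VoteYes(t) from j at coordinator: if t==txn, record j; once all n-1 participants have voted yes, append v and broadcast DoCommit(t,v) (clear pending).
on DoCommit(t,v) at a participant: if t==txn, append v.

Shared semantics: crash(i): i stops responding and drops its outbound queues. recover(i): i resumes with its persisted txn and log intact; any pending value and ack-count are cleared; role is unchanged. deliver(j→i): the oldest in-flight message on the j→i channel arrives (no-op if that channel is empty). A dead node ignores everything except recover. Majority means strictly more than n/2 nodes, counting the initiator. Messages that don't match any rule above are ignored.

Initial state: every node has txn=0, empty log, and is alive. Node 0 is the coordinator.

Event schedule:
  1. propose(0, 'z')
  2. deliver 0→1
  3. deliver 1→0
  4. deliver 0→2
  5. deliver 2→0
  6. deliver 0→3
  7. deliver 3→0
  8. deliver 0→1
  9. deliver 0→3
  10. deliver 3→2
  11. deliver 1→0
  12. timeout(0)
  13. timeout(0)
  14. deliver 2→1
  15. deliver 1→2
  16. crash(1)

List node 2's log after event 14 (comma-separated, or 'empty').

after 1 — propose(0,'z'): n0:coor/t1/[-]
after 2 — deliver 0→1: n1:part/t1/[-]
after 3 — deliver 1→0: ·
after 4 — deliver 0→2: n2:part/t1/[-]
after 5 — deliver 2→0: ·
after 6 — deliver 0→3: n3:part/t1/[-]
after 7 — deliver 3→0: n0:coor/t1/[z]
after 8 — deliver 0→1: n1:part/t1/[z]
after 9 — deliver 0→3: n3:part/t1/[z]
after 10 — deliver 3→2: ·
after 11 — deliver 1→0: ·
after 12 — timeout(0): n0:coor/t2/[z]
after 13 — timeout(0): n0:coor/t3/[z]
after 14 — deliver 2→1: ·

empty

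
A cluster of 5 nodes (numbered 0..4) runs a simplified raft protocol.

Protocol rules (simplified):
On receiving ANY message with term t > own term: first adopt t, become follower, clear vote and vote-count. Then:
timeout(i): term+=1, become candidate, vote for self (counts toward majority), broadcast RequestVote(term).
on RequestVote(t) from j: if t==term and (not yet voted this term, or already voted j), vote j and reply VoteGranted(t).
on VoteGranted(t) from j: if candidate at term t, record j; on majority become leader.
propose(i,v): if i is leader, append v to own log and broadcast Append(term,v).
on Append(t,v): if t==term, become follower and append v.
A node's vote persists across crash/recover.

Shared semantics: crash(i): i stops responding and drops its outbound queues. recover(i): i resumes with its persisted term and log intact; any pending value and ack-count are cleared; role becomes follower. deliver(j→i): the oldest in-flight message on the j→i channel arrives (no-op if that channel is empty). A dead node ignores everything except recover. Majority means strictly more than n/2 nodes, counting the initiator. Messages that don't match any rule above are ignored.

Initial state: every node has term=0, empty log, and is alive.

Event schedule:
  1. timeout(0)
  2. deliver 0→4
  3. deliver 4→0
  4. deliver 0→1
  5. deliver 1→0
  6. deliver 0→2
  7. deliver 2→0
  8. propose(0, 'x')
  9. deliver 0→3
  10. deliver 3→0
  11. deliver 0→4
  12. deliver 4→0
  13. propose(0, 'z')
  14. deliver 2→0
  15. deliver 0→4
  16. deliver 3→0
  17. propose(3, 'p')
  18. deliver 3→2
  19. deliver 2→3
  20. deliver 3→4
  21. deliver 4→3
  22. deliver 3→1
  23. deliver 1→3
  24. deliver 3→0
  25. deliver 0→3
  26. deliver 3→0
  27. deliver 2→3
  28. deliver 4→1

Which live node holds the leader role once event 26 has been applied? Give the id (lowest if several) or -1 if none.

0

[1] timeout(0) → N0(cand t1 [-])
[2] deliver 0→4 → N4(foll t1 [-])
[3] deliver 4→0 → ∅
[4] deliver 0→1 → N1(foll t1 [-])
[5] deliver 1→0 → N0(lead t1 [-])
[6] deliver 0→2 → N2(foll t1 [-])
[7] deliver 2→0 → ∅
[8] propose(0,'x') → N0(lead t1 [x])
[9] deliver 0→3 → N3(foll t1 [-])
[10] deliver 3→0 → ∅
[11] deliver 0→4 → N4(foll t1 [x])
[12] deliver 4→0 → ∅
[13] propose(0,'z') → N0(lead t1 [x,z])
[14] deliver 2→0 → ∅
[15] deliver 0→4 → N4(foll t1 [x,z])
[16] deliver 3→0 → ∅
[17] propose(3,'p') → ∅
[18] deliver 3→2 → ∅
[19] deliver 2→3 → ∅
[20] deliver 3→4 → ∅
[21] deliver 4→3 → ∅
[22] deliver 3→1 → ∅
[23] deliver 1→3 → ∅
[24] deliver 3→0 → ∅
[25] deliver 0→3 → N3(foll t1 [x])
[26] deliver 3→0 → ∅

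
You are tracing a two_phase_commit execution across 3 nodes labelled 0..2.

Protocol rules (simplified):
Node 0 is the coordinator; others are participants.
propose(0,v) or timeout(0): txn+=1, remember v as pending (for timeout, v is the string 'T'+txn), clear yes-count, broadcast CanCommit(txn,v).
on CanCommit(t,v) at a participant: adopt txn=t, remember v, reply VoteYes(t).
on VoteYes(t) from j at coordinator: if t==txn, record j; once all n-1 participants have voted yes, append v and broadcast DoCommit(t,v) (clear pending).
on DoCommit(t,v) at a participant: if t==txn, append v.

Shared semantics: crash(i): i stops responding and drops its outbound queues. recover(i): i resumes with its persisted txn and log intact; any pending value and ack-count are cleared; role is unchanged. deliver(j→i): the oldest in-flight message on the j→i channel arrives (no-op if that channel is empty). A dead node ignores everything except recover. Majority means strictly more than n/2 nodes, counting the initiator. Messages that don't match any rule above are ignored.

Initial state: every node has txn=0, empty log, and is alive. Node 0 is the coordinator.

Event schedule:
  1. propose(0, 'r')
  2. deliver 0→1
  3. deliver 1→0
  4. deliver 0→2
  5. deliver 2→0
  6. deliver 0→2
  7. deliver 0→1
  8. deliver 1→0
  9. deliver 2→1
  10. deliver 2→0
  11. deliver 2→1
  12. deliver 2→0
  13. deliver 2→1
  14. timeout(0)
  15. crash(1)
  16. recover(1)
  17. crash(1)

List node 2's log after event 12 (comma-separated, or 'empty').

r

step 1 propose(0,'r'): 0={coor,t=1,log=-}
step 2 deliver 0→1: 1={part,t=1,log=-}
step 3 deliver 1→0: —
step 4 deliver 0→2: 2={part,t=1,log=-}
step 5 deliver 2→0: 0={coor,t=1,log=r}
step 6 deliver 0→2: 2={part,t=1,log=r}
step 7 deliver 0→1: 1={part,t=1,log=r}
step 8 deliver 1→0: —
step 9 deliver 2→1: —
step 10 deliver 2→0: —
step 11 deliver 2→1: —
step 12 deliver 2→0: —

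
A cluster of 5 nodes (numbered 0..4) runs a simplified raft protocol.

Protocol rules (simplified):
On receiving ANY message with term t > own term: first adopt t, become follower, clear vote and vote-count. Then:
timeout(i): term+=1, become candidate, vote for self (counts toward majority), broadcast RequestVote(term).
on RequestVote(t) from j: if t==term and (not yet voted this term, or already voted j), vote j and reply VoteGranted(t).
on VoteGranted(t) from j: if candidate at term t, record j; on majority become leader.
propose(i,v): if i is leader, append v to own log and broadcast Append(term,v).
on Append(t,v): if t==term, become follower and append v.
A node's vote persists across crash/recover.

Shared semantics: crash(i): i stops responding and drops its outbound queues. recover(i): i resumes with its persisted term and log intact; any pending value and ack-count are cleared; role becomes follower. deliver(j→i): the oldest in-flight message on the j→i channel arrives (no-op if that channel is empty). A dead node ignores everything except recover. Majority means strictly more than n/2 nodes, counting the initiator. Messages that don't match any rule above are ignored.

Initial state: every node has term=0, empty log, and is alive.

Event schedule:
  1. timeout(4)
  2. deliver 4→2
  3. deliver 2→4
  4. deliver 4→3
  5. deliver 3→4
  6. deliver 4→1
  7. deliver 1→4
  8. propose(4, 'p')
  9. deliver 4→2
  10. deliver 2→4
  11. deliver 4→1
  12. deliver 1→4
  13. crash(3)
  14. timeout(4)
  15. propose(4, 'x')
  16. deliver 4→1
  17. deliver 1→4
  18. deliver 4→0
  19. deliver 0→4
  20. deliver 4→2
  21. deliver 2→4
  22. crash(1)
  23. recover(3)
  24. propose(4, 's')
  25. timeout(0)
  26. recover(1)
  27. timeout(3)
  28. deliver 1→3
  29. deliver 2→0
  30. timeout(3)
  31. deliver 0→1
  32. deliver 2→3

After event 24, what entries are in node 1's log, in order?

[1] timeout(4) → N4(cand t1 [-])
[2] deliver 4→2 → N2(foll t1 [-])
[3] deliver 2→4 → ∅
[4] deliver 4→3 → N3(foll t1 [-])
[5] deliver 3→4 → N4(lead t1 [-])
[6] deliver 4→1 → N1(foll t1 [-])
[7] deliver 1→4 → ∅
[8] propose(4,'p') → N4(lead t1 [p])
[9] deliver 4→2 → N2(foll t1 [p])
[10] deliver 2→4 → ∅
[11] deliver 4→1 → N1(foll t1 [p])
[12] deliver 1→4 → ∅
[13] crash(3) → N3(✗foll t1 [-])
[14] timeout(4) → N4(cand t2 [p])
[15] propose(4,'x') → ∅
[16] deliver 4→1 → N1(foll t2 [p])
[17] deliver 1→4 → ∅
[18] deliver 4→0 → N0(foll t1 [-])
[19] deliver 0→4 → ∅
[20] deliver 4→2 → N2(foll t2 [p])
[21] deliver 2→4 → N4(lead t2 [p])
[22] crash(1) → N1(✗foll t2 [p])
[23] recover(3) → N3(foll t1 [-])
[24] propose(4,'s') → N4(lead t2 [p,s])

p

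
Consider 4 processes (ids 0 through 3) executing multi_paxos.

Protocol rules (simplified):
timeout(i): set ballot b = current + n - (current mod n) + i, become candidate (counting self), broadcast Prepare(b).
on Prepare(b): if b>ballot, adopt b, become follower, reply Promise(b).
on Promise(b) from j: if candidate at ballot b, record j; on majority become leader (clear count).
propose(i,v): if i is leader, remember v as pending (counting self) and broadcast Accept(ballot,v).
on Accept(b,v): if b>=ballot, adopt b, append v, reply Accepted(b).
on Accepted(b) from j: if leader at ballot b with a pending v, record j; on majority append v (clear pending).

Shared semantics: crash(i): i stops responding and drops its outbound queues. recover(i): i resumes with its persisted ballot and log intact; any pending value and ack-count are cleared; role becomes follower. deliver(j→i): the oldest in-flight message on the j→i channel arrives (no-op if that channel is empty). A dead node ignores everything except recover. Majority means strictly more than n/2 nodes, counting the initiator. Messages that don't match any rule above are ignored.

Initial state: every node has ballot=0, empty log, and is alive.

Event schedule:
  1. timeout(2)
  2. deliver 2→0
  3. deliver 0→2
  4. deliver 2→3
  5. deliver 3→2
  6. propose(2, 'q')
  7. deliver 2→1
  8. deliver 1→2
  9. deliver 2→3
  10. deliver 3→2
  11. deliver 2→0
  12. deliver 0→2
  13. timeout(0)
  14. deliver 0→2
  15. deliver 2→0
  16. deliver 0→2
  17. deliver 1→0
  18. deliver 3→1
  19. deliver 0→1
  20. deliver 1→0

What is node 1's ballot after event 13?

6

1. timeout(2):  <2:cand b6 ->
2. deliver 2→0:  <0:foll b6 ->
3. deliver 0→2:  nop
4. deliver 2→3:  <3:foll b6 ->
5. deliver 3→2:  <2:lead b6 ->
6. propose(2,'q'):  nop
7. deliver 2→1:  <1:foll b6 ->
8. deliver 1→2:  nop
9. deliver 2→3:  <3:foll b6 q>
10. deliver 3→2:  nop
11. deliver 2→0:  <0:foll b6 q>
12. deliver 0→2:  <2:lead b6 q>
13. timeout(0):  <0:cand b8 q>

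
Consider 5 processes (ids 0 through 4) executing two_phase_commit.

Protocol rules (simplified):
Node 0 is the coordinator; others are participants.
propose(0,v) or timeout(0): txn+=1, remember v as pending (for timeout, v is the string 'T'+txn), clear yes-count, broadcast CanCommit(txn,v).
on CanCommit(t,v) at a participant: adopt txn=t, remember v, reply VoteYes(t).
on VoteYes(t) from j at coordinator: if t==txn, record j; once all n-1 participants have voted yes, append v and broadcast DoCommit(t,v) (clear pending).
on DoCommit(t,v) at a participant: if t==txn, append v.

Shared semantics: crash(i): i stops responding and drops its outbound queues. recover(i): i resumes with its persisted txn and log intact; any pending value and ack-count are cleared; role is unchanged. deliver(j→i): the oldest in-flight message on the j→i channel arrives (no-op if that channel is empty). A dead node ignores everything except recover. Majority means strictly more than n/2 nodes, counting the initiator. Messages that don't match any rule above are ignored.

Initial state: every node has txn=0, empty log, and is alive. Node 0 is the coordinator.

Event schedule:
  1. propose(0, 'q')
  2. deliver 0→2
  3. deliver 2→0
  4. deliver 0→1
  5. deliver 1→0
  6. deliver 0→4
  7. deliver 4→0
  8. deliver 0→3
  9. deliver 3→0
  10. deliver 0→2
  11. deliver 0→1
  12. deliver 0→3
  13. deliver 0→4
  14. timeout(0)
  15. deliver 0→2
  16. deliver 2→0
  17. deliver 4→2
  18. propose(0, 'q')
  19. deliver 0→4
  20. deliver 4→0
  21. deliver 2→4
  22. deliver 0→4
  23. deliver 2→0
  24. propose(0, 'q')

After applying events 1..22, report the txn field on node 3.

1

after 1 — propose(0,'q'): n0:coor/t1/[-]
after 2 — deliver 0→2: n2:part/t1/[-]
after 3 — deliver 2→0: ·
after 4 — deliver 0→1: n1:part/t1/[-]
after 5 — deliver 1→0: ·
after 6 — deliver 0→4: n4:part/t1/[-]
after 7 — deliver 4→0: ·
after 8 — deliver 0→3: n3:part/t1/[-]
after 9 — deliver 3→0: n0:coor/t1/[q]
after 10 — deliver 0→2: n2:part/t1/[q]
after 11 — deliver 0→1: n1:part/t1/[q]
after 12 — deliver 0→3: n3:part/t1/[q]
after 13 — deliver 0→4: n4:part/t1/[q]
after 14 — timeout(0): n0:coor/t2/[q]
after 15 — deliver 0→2: n2:part/t2/[q]
after 16 — deliver 2→0: ·
after 17 — deliver 4→2: ·
after 18 — propose(0,'q'): n0:coor/t3/[q]
after 19 — deliver 0→4: n4:part/t2/[q]
after 20 — deliver 4→0: ·
after 21 — deliver 2→4: ·
after 22 — deliver 0→4: n4:part/t3/[q]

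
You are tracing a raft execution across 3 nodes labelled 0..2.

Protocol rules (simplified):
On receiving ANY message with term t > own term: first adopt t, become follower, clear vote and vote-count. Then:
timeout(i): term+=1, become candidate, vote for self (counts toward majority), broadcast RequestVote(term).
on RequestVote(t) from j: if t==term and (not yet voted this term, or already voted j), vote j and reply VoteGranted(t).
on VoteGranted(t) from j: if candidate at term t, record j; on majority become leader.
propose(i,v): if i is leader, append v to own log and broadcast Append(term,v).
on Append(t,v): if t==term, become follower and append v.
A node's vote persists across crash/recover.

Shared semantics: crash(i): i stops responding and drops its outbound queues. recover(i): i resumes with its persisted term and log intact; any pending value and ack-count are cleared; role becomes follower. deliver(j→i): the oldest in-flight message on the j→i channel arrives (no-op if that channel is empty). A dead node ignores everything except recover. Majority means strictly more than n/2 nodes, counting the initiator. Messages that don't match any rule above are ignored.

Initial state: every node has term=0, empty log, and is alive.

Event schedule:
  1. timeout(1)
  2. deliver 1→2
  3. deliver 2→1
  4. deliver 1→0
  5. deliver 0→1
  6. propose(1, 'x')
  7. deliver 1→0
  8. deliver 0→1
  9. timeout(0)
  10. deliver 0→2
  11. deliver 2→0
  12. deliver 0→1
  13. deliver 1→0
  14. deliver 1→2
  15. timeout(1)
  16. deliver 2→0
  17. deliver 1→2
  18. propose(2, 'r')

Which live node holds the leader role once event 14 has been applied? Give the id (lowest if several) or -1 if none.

0

[1] timeout(1) → N1(cand t1 [-])
[2] deliver 1→2 → N2(foll t1 [-])
[3] deliver 2→1 → N1(lead t1 [-])
[4] deliver 1→0 → N0(foll t1 [-])
[5] deliver 0→1 → ∅
[6] propose(1,'x') → N1(lead t1 [x])
[7] deliver 1→0 → N0(foll t1 [x])
[8] deliver 0→1 → ∅
[9] timeout(0) → N0(cand t2 [x])
[10] deliver 0→2 → N2(foll t2 [-])
[11] deliver 2→0 → N0(lead t2 [x])
[12] deliver 0→1 → N1(foll t2 [x])
[13] deliver 1→0 → ∅
[14] deliver 1→2 → ∅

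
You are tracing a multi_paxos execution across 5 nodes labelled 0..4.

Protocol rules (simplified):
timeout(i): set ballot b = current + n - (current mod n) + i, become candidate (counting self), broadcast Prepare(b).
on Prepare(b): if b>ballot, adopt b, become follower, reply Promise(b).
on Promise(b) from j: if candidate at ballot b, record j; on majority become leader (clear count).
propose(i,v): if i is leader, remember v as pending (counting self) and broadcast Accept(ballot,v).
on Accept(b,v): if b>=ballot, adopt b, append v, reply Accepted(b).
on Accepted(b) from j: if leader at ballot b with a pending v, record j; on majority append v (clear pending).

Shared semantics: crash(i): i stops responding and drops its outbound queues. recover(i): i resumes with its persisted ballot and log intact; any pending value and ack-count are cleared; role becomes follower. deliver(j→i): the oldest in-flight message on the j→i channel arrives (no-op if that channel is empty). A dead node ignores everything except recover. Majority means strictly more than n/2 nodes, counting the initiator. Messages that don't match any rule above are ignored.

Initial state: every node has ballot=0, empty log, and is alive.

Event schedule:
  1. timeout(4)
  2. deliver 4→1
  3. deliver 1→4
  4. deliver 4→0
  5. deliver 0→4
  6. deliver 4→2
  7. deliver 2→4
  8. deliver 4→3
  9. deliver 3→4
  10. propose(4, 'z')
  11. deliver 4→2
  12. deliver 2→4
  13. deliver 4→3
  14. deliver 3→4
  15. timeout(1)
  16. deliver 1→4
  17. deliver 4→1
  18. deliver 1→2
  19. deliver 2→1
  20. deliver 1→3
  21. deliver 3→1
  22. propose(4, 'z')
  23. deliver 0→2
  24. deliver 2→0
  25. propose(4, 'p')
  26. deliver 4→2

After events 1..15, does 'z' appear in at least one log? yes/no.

[1] timeout(4) → N4(cand b9 [-])
[2] deliver 4→1 → N1(foll b9 [-])
[3] deliver 1→4 → ∅
[4] deliver 4→0 → N0(foll b9 [-])
[5] deliver 0→4 → N4(lead b9 [-])
[6] deliver 4→2 → N2(foll b9 [-])
[7] deliver 2→4 → ∅
[8] deliver 4→3 → N3(foll b9 [-])
[9] deliver 3→4 → ∅
[10] propose(4,'z') → ∅
[11] deliver 4→2 → N2(foll b9 [z])
[12] deliver 2→4 → ∅
[13] deliver 4→3 → N3(foll b9 [z])
[14] deliver 3→4 → N4(lead b9 [z])
[15] timeout(1) → N1(cand b11 [-])

yes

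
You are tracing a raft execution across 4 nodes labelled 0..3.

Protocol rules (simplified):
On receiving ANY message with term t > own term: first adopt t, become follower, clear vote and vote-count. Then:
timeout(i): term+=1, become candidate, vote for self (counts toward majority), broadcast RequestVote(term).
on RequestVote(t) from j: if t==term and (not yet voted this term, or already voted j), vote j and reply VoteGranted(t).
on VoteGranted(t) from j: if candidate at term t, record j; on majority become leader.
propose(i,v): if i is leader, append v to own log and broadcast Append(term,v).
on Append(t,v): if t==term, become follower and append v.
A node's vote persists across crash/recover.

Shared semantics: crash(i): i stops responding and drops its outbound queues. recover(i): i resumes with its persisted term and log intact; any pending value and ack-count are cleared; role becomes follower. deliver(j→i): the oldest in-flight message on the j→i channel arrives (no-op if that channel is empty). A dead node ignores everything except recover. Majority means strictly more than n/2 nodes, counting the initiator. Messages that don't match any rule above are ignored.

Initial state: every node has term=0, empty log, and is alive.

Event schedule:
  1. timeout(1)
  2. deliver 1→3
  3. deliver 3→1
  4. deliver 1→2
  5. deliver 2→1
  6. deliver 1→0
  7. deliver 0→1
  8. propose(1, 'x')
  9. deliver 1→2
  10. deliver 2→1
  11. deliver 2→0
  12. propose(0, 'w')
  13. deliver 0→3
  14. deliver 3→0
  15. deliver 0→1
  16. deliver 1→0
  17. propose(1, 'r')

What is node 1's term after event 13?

after 1 — timeout(1): n1:cand/t1/[-]
after 2 — deliver 1→3: n3:foll/t1/[-]
after 3 — deliver 3→1: ·
after 4 — deliver 1→2: n2:foll/t1/[-]
after 5 — deliver 2→1: n1:lead/t1/[-]
after 6 — deliver 1→0: n0:foll/t1/[-]
after 7 — deliver 0→1: ·
after 8 — propose(1,'x'): n1:lead/t1/[x]
after 9 — deliver 1→2: n2:foll/t1/[x]
after 10 — deliver 2→1: ·
after 11 — deliver 2→0: ·
after 12 — propose(0,'w'): ·
after 13 — deliver 0→3: ·

1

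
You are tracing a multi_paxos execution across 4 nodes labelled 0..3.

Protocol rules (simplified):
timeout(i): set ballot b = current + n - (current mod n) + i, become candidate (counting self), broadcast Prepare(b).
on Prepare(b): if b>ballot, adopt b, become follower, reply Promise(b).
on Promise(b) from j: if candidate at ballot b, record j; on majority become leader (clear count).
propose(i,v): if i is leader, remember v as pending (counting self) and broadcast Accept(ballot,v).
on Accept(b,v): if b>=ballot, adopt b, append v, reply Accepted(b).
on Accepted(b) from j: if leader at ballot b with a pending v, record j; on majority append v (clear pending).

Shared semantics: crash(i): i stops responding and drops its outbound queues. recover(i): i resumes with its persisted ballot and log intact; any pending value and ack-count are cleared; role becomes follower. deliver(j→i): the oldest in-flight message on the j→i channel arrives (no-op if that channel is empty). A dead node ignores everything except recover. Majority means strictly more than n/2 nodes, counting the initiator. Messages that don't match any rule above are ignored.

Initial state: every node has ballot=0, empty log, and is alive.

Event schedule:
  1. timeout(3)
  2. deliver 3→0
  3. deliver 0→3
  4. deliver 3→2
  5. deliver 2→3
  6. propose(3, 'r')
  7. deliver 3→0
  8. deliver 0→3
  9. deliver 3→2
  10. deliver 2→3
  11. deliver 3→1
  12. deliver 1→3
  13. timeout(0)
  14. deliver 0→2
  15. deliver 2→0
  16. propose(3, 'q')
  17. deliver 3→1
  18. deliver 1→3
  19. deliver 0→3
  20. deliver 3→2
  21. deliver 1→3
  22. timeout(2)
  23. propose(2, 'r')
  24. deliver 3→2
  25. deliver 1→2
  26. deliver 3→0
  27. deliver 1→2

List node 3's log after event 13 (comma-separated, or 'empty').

r

e1 timeout(3): 3[cand,b=7,-]
e2 deliver 3→0: 0[foll,b=7,-]
e3 deliver 0→3: ·
e4 deliver 3→2: 2[foll,b=7,-]
e5 deliver 2→3: 3[lead,b=7,-]
e6 propose(3,'r'): ·
e7 deliver 3→0: 0[foll,b=7,r]
e8 deliver 0→3: ·
e9 deliver 3→2: 2[foll,b=7,r]
e10 deliver 2→3: 3[lead,b=7,r]
e11 deliver 3→1: 1[foll,b=7,-]
e12 deliver 1→3: ·
e13 timeout(0): 0[cand,b=8,r]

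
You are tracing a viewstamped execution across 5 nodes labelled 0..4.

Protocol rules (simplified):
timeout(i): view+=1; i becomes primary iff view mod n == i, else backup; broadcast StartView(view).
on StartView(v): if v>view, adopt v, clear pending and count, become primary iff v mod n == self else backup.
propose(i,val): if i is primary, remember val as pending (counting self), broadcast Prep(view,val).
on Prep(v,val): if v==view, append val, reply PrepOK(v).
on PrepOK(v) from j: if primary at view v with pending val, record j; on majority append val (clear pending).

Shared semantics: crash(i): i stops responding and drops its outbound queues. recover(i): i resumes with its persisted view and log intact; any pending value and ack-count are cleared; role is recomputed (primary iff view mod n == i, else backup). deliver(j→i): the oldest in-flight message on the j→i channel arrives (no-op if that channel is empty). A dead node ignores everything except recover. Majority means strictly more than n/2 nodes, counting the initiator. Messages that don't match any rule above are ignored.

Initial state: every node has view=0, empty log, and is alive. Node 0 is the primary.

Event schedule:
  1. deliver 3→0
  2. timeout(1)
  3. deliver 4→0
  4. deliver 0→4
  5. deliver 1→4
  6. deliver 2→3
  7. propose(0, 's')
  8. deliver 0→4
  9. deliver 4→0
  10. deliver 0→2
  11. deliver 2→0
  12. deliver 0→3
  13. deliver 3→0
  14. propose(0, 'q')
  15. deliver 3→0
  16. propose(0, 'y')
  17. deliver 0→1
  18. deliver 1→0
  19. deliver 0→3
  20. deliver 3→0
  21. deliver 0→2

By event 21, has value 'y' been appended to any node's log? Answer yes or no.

after 1 — deliver 3→0: ·
after 2 — timeout(1): n1:prim/v1/[-]
after 3 — deliver 4→0: ·
after 4 — deliver 0→4: ·
after 5 — deliver 1→4: n4:back/v1/[-]
after 6 — deliver 2→3: ·
after 7 — propose(0,'s'): ·
after 8 — deliver 0→4: ·
after 9 — deliver 4→0: ·
after 10 — deliver 0→2: n2:back/v0/[s]
after 11 — deliver 2→0: ·
after 12 — deliver 0→3: n3:back/v0/[s]
after 13 — deliver 3→0: n0:prim/v0/[s]
after 14 — propose(0,'q'): ·
after 15 — deliver 3→0: ·
after 16 — propose(0,'y'): ·
after 17 — deliver 0→1: ·
after 18 — deliver 1→0: n0:back/v1/[s]
after 19 — deliver 0→3: n3:back/v0/[s,q]
after 20 — deliver 3→0: ·
after 21 — deliver 0→2: n2:back/v0/[s,q]

no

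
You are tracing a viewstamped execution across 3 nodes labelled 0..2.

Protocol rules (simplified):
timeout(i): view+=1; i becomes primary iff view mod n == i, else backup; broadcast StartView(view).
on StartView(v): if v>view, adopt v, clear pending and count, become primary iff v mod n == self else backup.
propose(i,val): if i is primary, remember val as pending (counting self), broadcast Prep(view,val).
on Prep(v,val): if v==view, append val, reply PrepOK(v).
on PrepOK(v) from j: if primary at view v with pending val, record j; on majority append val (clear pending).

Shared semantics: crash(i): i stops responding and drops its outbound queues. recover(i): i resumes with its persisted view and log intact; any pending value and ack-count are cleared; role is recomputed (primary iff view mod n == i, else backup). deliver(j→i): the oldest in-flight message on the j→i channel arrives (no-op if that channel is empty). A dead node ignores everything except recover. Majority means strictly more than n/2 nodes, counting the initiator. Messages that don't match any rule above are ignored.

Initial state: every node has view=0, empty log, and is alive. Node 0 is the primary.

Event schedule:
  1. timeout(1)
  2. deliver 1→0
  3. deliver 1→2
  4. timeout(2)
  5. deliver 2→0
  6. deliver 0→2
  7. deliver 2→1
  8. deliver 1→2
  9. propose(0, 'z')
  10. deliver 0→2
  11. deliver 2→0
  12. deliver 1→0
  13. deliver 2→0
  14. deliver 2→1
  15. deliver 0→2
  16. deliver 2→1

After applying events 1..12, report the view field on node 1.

2

[1] timeout(1) → N1(prim v1 [-])
[2] deliver 1→0 → N0(back v1 [-])
[3] deliver 1→2 → N2(back v1 [-])
[4] timeout(2) → N2(prim v2 [-])
[5] deliver 2→0 → N0(back v2 [-])
[6] deliver 0→2 → ∅
[7] deliver 2→1 → N1(back v2 [-])
[8] deliver 1→2 → ∅
[9] propose(0,'z') → ∅
[10] deliver 0→2 → ∅
[11] deliver 2→0 → ∅
[12] deliver 1→0 → ∅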